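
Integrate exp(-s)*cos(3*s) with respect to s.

Let I denote the integral. Integrate by parts with u = cos(3*s), dv = exp(-s) ds, so v = -exp(-s): I = -exp(-s)*cos(3*s) − 3·∫ exp(-s)*sin(3*s) ds.
Apply parts again with u = sin(3*s), dv = exp(-s) ds: ∫ exp(-s)*sin(3*s) ds = -exp(-s)*sin(3*s) + 3·I. Substituting back brings back I: I = 3*exp(-s)*sin(3*s) - exp(-s)*cos(3*s) − 9·I.
Solving for I: (1 + 9)·I equals the remaining terms, so I = (1/10)·(3*exp(-s)*sin(3*s) - exp(-s)*cos(3*s)).

3*exp(-s)*sin(3*s)/10 - exp(-s)*cos(3*s)/10 + C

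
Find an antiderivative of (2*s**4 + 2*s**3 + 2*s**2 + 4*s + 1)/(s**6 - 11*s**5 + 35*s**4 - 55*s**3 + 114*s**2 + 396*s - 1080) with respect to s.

3121*log(s - 6)/1440 - 1571*log(s - 5)/714 + 5*log(s - 2)/48 - 17*log(s + 2)/2912 - 1301*log(s**2 + 9)/39780 - 1477*atan(s/3)/19890 + C

Factor the denominator: (s - 6)*(s - 5)*(s - 2)*(s + 2)*(s**2 + 9).
Partial-fraction decomposition: -(1301*s + 4431)/(19890*(s**2 + 9)) - 17/(2912*(s + 2)) + 5/(48*(s - 2)) - 1571/(714*(s - 5)) + 3121/(1440*(s - 6)).
Integrate each term; A/(s−a) gives A·log|s−a|; the (Bs+D)/(s²+p²) term gives a log and an atan.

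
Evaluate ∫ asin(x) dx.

Use integration by parts with u = arcsin(x), dv = dx.
Then du = 1/sqrt(-x**2 + 1) dx.

x*asin(x) + sqrt(-x**2 + 1) + C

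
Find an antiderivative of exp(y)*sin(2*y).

exp(y)*sin(2*y)/5 - 2*exp(y)*cos(2*y)/5 + C

Let I denote the integral. Integrate by parts with u = sin(2*y), dv = exp(y) dy, so v = exp(y): I = exp(y)*sin(2*y) − 2·∫ exp(y)*cos(2*y) dy.
Apply parts again with u = cos(2*y), dv = exp(y) dy: ∫ exp(y)*cos(2*y) dy = exp(y)*cos(2*y) + 2·I. Substituting back brings back I: I = exp(y)*sin(2*y) - 2*exp(y)*cos(2*y) − 4·I.
Solving for I: (1 + 4)·I equals the remaining terms, so I = (1/5)·(exp(y)*sin(2*y) - 2*exp(y)*cos(2*y)).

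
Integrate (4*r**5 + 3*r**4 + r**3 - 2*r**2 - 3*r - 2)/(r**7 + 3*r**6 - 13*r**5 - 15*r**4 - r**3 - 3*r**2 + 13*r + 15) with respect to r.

1213*log(r - 3)/2560 - log(r - 1)/96 + 15*log(r + 1)/128 - 10787*log(r + 5)/19968 - 21*log(r**2 + 1)/1040 + 27*atan(r)/520 + 3/(64*r + 64) + C

Factor the denominator: (r - 3)*(r - 1)*(r + 1)**2*(r + 5)*(r**2 + 1).
Partial-fraction decomposition: -3*(7*r - 9)/(520*(r**2 + 1)) - 10787/(19968*(r + 5)) + 15/(128*(r + 1)) - 3/(64*(r + 1)**2) - 1/(96*(r - 1)) + 1213/(2560*(r - 3)).
Integrate each term; A/(r−a) gives A·log|r−a|; the (Br+D)/(r²+p²) term gives a log and an atan.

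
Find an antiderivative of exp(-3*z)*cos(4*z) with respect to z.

4*exp(-3*z)*sin(4*z)/25 - 3*exp(-3*z)*cos(4*z)/25 + C

Let I denote the integral. Integrate by parts with u = cos(4*z), dv = exp(-3*z) dz, so v = -exp(-3*z)/3: I = -exp(-3*z)*cos(4*z)/3 − (4/3)·∫ exp(-3*z)*sin(4*z) dz.
Apply parts again with u = sin(4*z), dv = exp(-3*z) dz: ∫ exp(-3*z)*sin(4*z) dz = -exp(-3*z)*sin(4*z)/3 + (4/3)·I. Substituting back brings back I: I = 4*exp(-3*z)*sin(4*z)/9 - exp(-3*z)*cos(4*z)/3 − (16/9)·I.
Solving for I: (1 + 16/9)·I equals the remaining terms, so I = (9/25)·(4*exp(-3*z)*sin(4*z)/9 - exp(-3*z)*cos(4*z)/3).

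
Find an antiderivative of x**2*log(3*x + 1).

x**3*log(3*x + 1)/3 - x**3/9 + x**2/18 - x/27 + log(3*x + 1)/81 + C

Use integration by parts with u = log(3*x + 1), dv = x**2 dx.
Then du = 3/(3*x + 1) dx and v = x**3/3.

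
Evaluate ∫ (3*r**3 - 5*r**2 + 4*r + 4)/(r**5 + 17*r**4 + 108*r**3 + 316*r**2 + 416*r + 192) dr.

-8*log(r + 1)/45 + 3*log(r + 2) + 70*log(r + 4)/9 - 53*log(r + 6)/5 + 71/(3*r + 12) + C

Factor the denominator: (r + 1)*(r + 2)*(r + 4)**2*(r + 6).
Partial-fraction decomposition: -53/(5*(r + 6)) + 70/(9*(r + 4)) - 71/(3*(r + 4)**2) + 3/(r + 2) - 8/(45*(r + 1)).
Integrate each term; A/(r−a) gives A·log|r−a|; A/(r−a)² gives −A/(r−a).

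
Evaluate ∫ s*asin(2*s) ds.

s**2*asin(2*s)/2 + s*sqrt(-4*s**2 + 1)/8 - asin(2*s)/16 + C

Use integration by parts with u = arcsin(2*s), dv = s ds.
Then du = 2/sqrt(-4*s**2 + 1) ds.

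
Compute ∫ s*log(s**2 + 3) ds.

Let u = s**2 + 3, so du = (2*s) ds.
The integral becomes (1/2)·∫ log(u) du; integrate by parts with u′=log(u), dv′=du.

s**2*log(s**2 + 3)/2 - s**2/2 + 3*log(s**2 + 3)/2 + C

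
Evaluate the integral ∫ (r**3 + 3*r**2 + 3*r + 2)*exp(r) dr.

Use integration by parts with u = r**3 + 3*r**2 + 3*r + 2, dv = exp(r) dr, so v = exp(r).
Apply parts 3 times (tabular method): alternate signs, differentiate u down to 0, integrate dv up.

(r**3 + 3*r - 1)*exp(r) + C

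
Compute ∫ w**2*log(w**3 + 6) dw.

Let u = w**3 + 6, so du = (3*w**2) dw.
The integral becomes (1/3)·∫ log(u) du; integrate by parts with u′=log(u), dv′=du.

w**3*log(w**3 + 6)/3 - w**3/3 + 2*log(w**3 + 6) + C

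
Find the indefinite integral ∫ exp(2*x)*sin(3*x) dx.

Let I denote the integral. Integrate by parts with u = sin(3*x), dv = exp(2*x) dx, so v = exp(2*x)/2: I = exp(2*x)*sin(3*x)/2 − (3/2)·∫ exp(2*x)*cos(3*x) dx.
Apply parts again with u = cos(3*x), dv = exp(2*x) dx: ∫ exp(2*x)*cos(3*x) dx = exp(2*x)*cos(3*x)/2 + (3/2)·I. Substituting back brings back I: I = exp(2*x)*sin(3*x)/2 - 3*exp(2*x)*cos(3*x)/4 − (9/4)·I.
Solving for I: (1 + 9/4)·I equals the remaining terms, so I = (4/13)·(exp(2*x)*sin(3*x)/2 - 3*exp(2*x)*cos(3*x)/4).

2*exp(2*x)*sin(3*x)/13 - 3*exp(2*x)*cos(3*x)/13 + C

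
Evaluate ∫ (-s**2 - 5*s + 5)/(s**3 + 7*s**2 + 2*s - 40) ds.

-3*log(s - 2)/14 - 3*log(s + 4)/2 + 5*log(s + 5)/7 + C

Factor the denominator: (s - 2)*(s + 4)*(s + 5).
Partial-fraction decomposition: 5/(7*(s + 5)) - 3/(2*(s + 4)) - 3/(14*(s - 2)).
Integrate each term: A/(s−a) contributes A·log|s−a|.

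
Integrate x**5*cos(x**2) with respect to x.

x**4*sin(x**2)/2 + x**2*cos(x**2) - sin(x**2) + C

Let u = x², du = 2x dx; rewrite as (1/2)∫ u^2·cos(1u) du.
Now integrate by parts 2 times.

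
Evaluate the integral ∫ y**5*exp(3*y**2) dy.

Let u = y², du = 2y dy; rewrite as (1/2)∫ u^2·exp(3u) du.
Now integrate by parts 2 times.

(9*y**4 - 6*y**2 + 2)*exp(3*y**2)/54 + C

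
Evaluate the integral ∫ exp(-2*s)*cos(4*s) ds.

Let I denote the integral. Integrate by parts with u = cos(4*s), dv = exp(-2*s) ds, so v = -exp(-2*s)/2: I = -exp(-2*s)*cos(4*s)/2 − 2·∫ exp(-2*s)*sin(4*s) ds.
Apply parts again with u = sin(4*s), dv = exp(-2*s) ds: ∫ exp(-2*s)*sin(4*s) ds = -exp(-2*s)*sin(4*s)/2 + 2·I. Substituting back brings back I: I = exp(-2*s)*sin(4*s) - exp(-2*s)*cos(4*s)/2 − 4·I.
Solving for I: (1 + 4)·I equals the remaining terms, so I = (1/5)·(exp(-2*s)*sin(4*s) - exp(-2*s)*cos(4*s)/2).

exp(-2*s)*sin(4*s)/5 - exp(-2*s)*cos(4*s)/10 + C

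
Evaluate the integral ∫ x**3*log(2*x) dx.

Use integration by parts with u = log(2*x), dv = x**3 dx.
Then du = 1/x dx and v = x**4/4.

x**4*(log(x) + log(2))/4 - x**4/16 + C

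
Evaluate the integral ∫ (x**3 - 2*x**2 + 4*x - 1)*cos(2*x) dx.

Use integration by parts with u = x**3 - 2*x**2 + 4*x - 1, dv = cos(2*x) dx, so v = sin(2*x)/2.
Apply parts 3 times (tabular method): alternate signs, differentiate u down to 0, integrate dv up.

x**3*sin(2*x)/2 - x**2*sin(2*x) + 3*x**2*cos(2*x)/4 + 5*x*sin(2*x)/4 - x*cos(2*x) + 5*cos(2*x)/8 + C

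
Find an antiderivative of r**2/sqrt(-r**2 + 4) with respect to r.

Substitute r = 2·sin(θ), so dr = 2·cos(θ) dθ and the radical becomes sqrt(-r**2 + 4) = 2·cos(θ) by the Pythagorean identity.
Integrate the resulting trig expression in θ, then back-substitute θ = asin(r/2), sin(θ) = r/2, cos(θ) = sqrt(-r**2 + 4)/2 (absorbing any constant into C).

-r*sqrt(-r**2 + 4)/2 + 2*asin(r/2) + C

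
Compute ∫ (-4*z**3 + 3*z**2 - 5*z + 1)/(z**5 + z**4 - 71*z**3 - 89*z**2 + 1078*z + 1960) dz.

-1259*log(z - 7)/2772 + 449*log(z - 5)/1512 + 11*log(z + 2)/126 - 325*log(z + 4)/594 + 311*log(z + 7)/504 + C

Factor the denominator: (z - 7)*(z - 5)*(z + 2)*(z + 4)*(z + 7).
Partial-fraction decomposition: 311/(504*(z + 7)) - 325/(594*(z + 4)) + 11/(126*(z + 2)) + 449/(1512*(z - 5)) - 1259/(2772*(z - 7)).
Integrate each term: A/(z−a) contributes A·log|z−a|.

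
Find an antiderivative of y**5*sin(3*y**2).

Let u = y², du = 2y dy; rewrite as (1/2)∫ u^2·sin(3u) du.
Now integrate by parts 2 times.

-y**4*cos(3*y**2)/6 + y**2*sin(3*y**2)/9 + cos(3*y**2)/27 + C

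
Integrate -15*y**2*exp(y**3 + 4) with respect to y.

Let u = y**3 + 4, so du = (3*y**2) dy.
Rewriting, the integral becomes -5·∫ e^u du = -5·e^u.
Substituting back, u = y**3 + 4.

-5*exp(y**3 + 4) + C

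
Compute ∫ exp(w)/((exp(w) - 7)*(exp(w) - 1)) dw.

log(exp(w) - 7)/6 - log(exp(w) - 1)/6 + C

Let u = e^w, du = e^w dw.
The integral becomes ∫ du/((u-1)(u-7)); decompose into partial fractions.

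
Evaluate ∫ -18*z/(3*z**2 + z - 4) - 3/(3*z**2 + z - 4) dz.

-3*log(3*z**2 + z - 4) + C

Let u = 3*z**2 + z - 4, so du = (6*z + 1) dz.
Rewriting, the integral becomes -3·∫ 1/u du = -3·log(u).
Substituting back, u = 3*z**2 + z - 4.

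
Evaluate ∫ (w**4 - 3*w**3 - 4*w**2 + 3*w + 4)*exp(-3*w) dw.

(-27*w**4 + 45*w**3 + 153*w**2 + 21*w - 101)*exp(-3*w)/81 + C

Use integration by parts with u = w**4 - 3*w**3 - 4*w**2 + 3*w + 4, dv = exp(-3*w) dw, so v = -exp(-3*w)/3.
Apply parts 4 times (tabular method): alternate signs, differentiate u down to 0, integrate dv up.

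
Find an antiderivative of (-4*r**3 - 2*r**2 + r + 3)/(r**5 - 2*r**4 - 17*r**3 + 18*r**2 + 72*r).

log(r)/24 - 281*log(r - 4)/168 + 4*log(r - 3)/3 - 5*log(r + 2)/12 + 5*log(r + 3)/7 + C

Factor the denominator: r*(r - 4)*(r - 3)*(r + 2)*(r + 3).
Partial-fraction decomposition: 5/(7*(r + 3)) - 5/(12*(r + 2)) + 4/(3*(r - 3)) - 281/(168*(r - 4)) + 1/(24*r).
Integrate each term: A/(r−a) contributes A·log|r−a|.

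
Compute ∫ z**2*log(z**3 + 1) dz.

Let u = z**3 + 1, so du = (3*z**2) dz.
The integral becomes (1/3)·∫ log(u) du; integrate by parts with u′=log(u), dv′=du.

z**3*log(z**3 + 1)/3 - z**3/3 + log(z**3 + 1)/3 + C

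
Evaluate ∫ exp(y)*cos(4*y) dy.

Let I denote the integral. Integrate by parts with u = cos(4*y), dv = exp(y) dy, so v = exp(y): I = exp(y)*cos(4*y) + 4·∫ exp(y)*sin(4*y) dy.
Apply parts again with u = sin(4*y), dv = exp(y) dy: ∫ exp(y)*sin(4*y) dy = exp(y)*sin(4*y) − 4·I. Substituting back brings back I: I = 4*exp(y)*sin(4*y) + exp(y)*cos(4*y) − 16·I.
Solving for I: (1 + 16)·I equals the remaining terms, so I = (1/17)·(4*exp(y)*sin(4*y) + exp(y)*cos(4*y)).

4*exp(y)*sin(4*y)/17 + exp(y)*cos(4*y)/17 + C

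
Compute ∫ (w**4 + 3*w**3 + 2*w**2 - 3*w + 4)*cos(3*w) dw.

Use integration by parts with u = w**4 + 3*w**3 + 2*w**2 - 3*w + 4, dv = cos(3*w) dw, so v = sin(3*w)/3.
Apply parts 4 times (tabular method): alternate signs, differentiate u down to 0, integrate dv up.

w**4*sin(3*w)/3 + w**3*sin(3*w) + 4*w**3*cos(3*w)/9 + 2*w**2*sin(3*w)/9 + w**2*cos(3*w) - 5*w*sin(3*w)/3 + 4*w*cos(3*w)/27 + 104*sin(3*w)/81 - 5*cos(3*w)/9 + C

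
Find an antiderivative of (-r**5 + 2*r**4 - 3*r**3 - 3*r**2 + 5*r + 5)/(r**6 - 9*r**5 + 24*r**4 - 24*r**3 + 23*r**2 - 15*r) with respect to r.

-log(r)/3 - 459*log(r - 5)/208 + 169*log(r - 3)/120 + 5*log(r - 1)/16 - 47*log(r**2 + 1)/520 - 131*atan(r)/260 + C

Factor the denominator: r*(r - 5)*(r - 3)*(r - 1)*(r**2 + 1).
Partial-fraction decomposition: -(47*r + 131)/(260*(r**2 + 1)) + 5/(16*(r - 1)) + 169/(120*(r - 3)) - 459/(208*(r - 5)) - 1/(3*r).
Integrate each term; A/(r−a) gives A·log|r−a|; the (Br+D)/(r²+p²) term gives a log and an atan.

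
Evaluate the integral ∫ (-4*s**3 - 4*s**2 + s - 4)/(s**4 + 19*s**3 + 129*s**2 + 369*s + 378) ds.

Factor the denominator: (s + 3)**2*(s + 6)*(s + 7).
Partial-fraction decomposition: -1165/(16*(s + 7)) + 710/(9*(s + 6)) - 1451/(144*(s + 3)) + 65/(12*(s + 3)**2).
Integrate each term; A/(s−a) gives A·log|s−a|; A/(s−a)² gives −A/(s−a).

-1451*log(s + 3)/144 + 710*log(s + 6)/9 - 1165*log(s + 7)/16 - 65/(12*s + 36) + C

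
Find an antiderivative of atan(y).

y*atan(y) - log(y**2 + 1)/2 + C

Use integration by parts with u = arctan(y), dv = dy.
Then du = 1/(y**2 + 1) dy.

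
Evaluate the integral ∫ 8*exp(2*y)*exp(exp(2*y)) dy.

4*exp(exp(2*y)) + C

Let u = exp(2*y), so du = (2*exp(2*y)) dy.
Rewriting, the integral becomes 4·∫ e^u du = 4·e^u.
Substituting back, u = exp(2*y).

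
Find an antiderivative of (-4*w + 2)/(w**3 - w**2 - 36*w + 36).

Factor the denominator: (w - 6)*(w - 1)*(w + 6).
Partial-fraction decomposition: 13/(42*(w + 6)) + 2/(35*(w - 1)) - 11/(30*(w - 6)).
Integrate each term: A/(w−a) contributes A·log|w−a|.

-11*log(w - 6)/30 + 2*log(w - 1)/35 + 13*log(w + 6)/42 + C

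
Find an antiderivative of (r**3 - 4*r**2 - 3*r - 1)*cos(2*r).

r**3*sin(2*r)/2 - 2*r**2*sin(2*r) + 3*r**2*cos(2*r)/4 - 9*r*sin(2*r)/4 - 2*r*cos(2*r) + sin(2*r)/2 - 9*cos(2*r)/8 + C

Use integration by parts with u = r**3 - 4*r**2 - 3*r - 1, dv = cos(2*r) dr, so v = sin(2*r)/2.
Apply parts 3 times (tabular method): alternate signs, differentiate u down to 0, integrate dv up.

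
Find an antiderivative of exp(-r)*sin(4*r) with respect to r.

Let I denote the integral. Integrate by parts with u = sin(4*r), dv = exp(-r) dr, so v = -exp(-r): I = -exp(-r)*sin(4*r) + 4·∫ exp(-r)*cos(4*r) dr.
Apply parts again with u = cos(4*r), dv = exp(-r) dr: ∫ exp(-r)*cos(4*r) dr = -exp(-r)*cos(4*r) − 4·I. Substituting back brings back I: I = -exp(-r)*sin(4*r) - 4*exp(-r)*cos(4*r) − 16·I.
Solving for I: (1 + 16)·I equals the remaining terms, so I = (1/17)·(-exp(-r)*sin(4*r) - 4*exp(-r)*cos(4*r)).

-exp(-r)*sin(4*r)/17 - 4*exp(-r)*cos(4*r)/17 + C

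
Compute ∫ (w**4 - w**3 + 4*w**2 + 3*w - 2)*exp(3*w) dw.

Use integration by parts with u = w**4 - w**3 + 4*w**2 + 3*w - 2, dv = exp(3*w) dw, so v = exp(3*w)/3.
Apply parts 4 times (tabular method): alternate signs, differentiate u down to 0, integrate dv up.

(27*w**4 - 63*w**3 + 171*w**2 - 33*w - 43)*exp(3*w)/81 + C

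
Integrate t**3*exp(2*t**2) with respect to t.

(2*t**2 - 1)*exp(2*t**2)/8 + C

Let u = t², du = 2t dt; rewrite as (1/2)∫ u^1·exp(2u) du.
Now integrate by parts 1 time.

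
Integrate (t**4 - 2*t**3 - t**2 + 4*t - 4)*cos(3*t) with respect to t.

Use integration by parts with u = t**4 - 2*t**3 - t**2 + 4*t - 4, dv = cos(3*t) dt, so v = sin(3*t)/3.
Apply parts 4 times (tabular method): alternate signs, differentiate u down to 0, integrate dv up.

t**4*sin(3*t)/3 - 2*t**3*sin(3*t)/3 + 4*t**3*cos(3*t)/9 - 7*t**2*sin(3*t)/9 - 2*t**2*cos(3*t)/3 + 16*t*sin(3*t)/9 - 14*t*cos(3*t)/27 - 94*sin(3*t)/81 + 16*cos(3*t)/27 + C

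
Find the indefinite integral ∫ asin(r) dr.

Use integration by parts with u = arcsin(r), dv = dr.
Then du = 1/sqrt(-r**2 + 1) dr.

r*asin(r) + sqrt(-r**2 + 1) + C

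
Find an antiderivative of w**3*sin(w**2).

Let u = w², du = 2w dw; rewrite as (1/2)∫ u^1·sin(1u) du.
Now integrate by parts 1 time.

-w**2*cos(w**2)/2 + sin(w**2)/2 + C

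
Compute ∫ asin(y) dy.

y*asin(y) + sqrt(-y**2 + 1) + C

Use integration by parts with u = arcsin(y), dv = dy.
Then du = 1/sqrt(-y**2 + 1) dy.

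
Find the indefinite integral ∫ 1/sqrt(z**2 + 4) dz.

log(z + sqrt(z**2 + 4)) + C

Substitute z = 2·tan(θ), so dz = 2·sec(θ)^2 dθ and the radical becomes sqrt(z**2 + 4) = 2·sec(θ) by the Pythagorean identity.
Integrate the resulting trig expression in θ, then back-substitute tan(θ) = z/2, sec(θ) = sqrt(z**2 + 4)/2 (absorbing any constant into C).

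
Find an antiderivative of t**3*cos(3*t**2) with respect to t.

t**2*sin(3*t**2)/6 + cos(3*t**2)/18 + C

Let u = t², du = 2t dt; rewrite as (1/2)∫ u^1·cos(3u) du.
Now integrate by parts 1 time.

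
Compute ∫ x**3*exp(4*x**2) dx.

Let u = x², du = 2x dx; rewrite as (1/2)∫ u^1·exp(4u) du.
Now integrate by parts 1 time.

(4*x**2 - 1)*exp(4*x**2)/32 + C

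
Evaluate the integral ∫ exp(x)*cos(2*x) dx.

Let I denote the integral. Integrate by parts with u = cos(2*x), dv = exp(x) dx, so v = exp(x): I = exp(x)*cos(2*x) + 2·∫ exp(x)*sin(2*x) dx.
Apply parts again with u = sin(2*x), dv = exp(x) dx: ∫ exp(x)*sin(2*x) dx = exp(x)*sin(2*x) − 2·I. Substituting back brings back I: I = 2*exp(x)*sin(2*x) + exp(x)*cos(2*x) − 4·I.
Solving for I: (1 + 4)·I equals the remaining terms, so I = (1/5)·(2*exp(x)*sin(2*x) + exp(x)*cos(2*x)).

2*exp(x)*sin(2*x)/5 + exp(x)*cos(2*x)/5 + C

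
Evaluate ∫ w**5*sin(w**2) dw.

-w**4*cos(w**2)/2 + w**2*sin(w**2) + cos(w**2) + C

Let u = w², du = 2w dw; rewrite as (1/2)∫ u^2·sin(1u) du.
Now integrate by parts 2 times.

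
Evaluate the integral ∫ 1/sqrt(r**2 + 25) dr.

Substitute r = 5·tan(θ), so dr = 5·sec(θ)^2 dθ and the radical becomes sqrt(r**2 + 25) = 5·sec(θ) by the Pythagorean identity.
Integrate the resulting trig expression in θ, then back-substitute tan(θ) = r/5, sec(θ) = sqrt(r**2 + 25)/5 (absorbing any constant into C).

log(r + sqrt(r**2 + 25)) + C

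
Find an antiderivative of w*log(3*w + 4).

Use integration by parts with u = log(3*w + 4), dv = w dw.
Then du = 3/(3*w + 4) dw and v = w**2/2.

w**2*log(3*w + 4)/2 - w**2/4 + 2*w/3 - 8*log(3*w + 4)/9 + C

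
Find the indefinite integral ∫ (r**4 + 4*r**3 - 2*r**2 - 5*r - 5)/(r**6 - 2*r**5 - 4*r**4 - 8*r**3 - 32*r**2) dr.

Factor the denominator: r**2*(r - 4)*(r + 2)*(r**2 + 4).
Partial-fraction decomposition: -(29*r - 6)/(64*(r**2 + 4)) + 19/(192*(r + 2)) + 91/(384*(r - 4)) + 15/(128*r) + 5/(32*r**2).
Integrate each term; A/(r−a) gives A·log|r−a|; the (Br+D)/(r²+p²) term gives a log and an atan.

15*log(r)/128 + 91*log(r - 4)/384 + 19*log(r + 2)/192 - 29*log(r**2 + 4)/128 + 3*atan(r/2)/64 - 5/(32*r) + C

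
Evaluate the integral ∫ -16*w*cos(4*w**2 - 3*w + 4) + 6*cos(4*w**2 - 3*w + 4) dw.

Let u = 4*w**2 - 3*w + 4, so du = (8*w - 3) dw.
Rewriting, the integral becomes -2·∫ cos(u) du = -2·sin(u).
Substituting back, u = 4*w**2 - 3*w + 4.

-2*sin(4*w**2 - 3*w + 4) + C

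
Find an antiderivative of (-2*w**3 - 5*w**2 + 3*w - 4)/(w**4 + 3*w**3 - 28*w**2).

Factor the denominator: w**2*(w - 4)*(w + 7).
Partial-fraction decomposition: -416/(539*(w + 7)) - 25/(22*(w - 4)) - 9/(98*w) + 1/(7*w**2).
Integrate each term; A/(w−a) gives A·log|w−a|; A/(w−a)² gives −A/(w−a).

-9*log(w)/98 - 25*log(w - 4)/22 - 416*log(w + 7)/539 - 1/(7*w) + C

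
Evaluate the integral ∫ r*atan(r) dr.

Use integration by parts with u = arctan(r), dv = r dr.
Then du = 1/(r**2 + 1) dr.

r**2*atan(r)/2 - r/2 + atan(r)/2 + C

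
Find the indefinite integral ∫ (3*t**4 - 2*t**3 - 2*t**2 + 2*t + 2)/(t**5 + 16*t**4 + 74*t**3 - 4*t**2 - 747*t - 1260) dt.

179*log(t - 3)/3360 - 275*log(t + 3)/48 + 286*log(t + 4)/7 - 2067*log(t + 5)/32 + 2593*log(t + 7)/80 + C

Factor the denominator: (t - 3)*(t + 3)*(t + 4)*(t + 5)*(t + 7).
Partial-fraction decomposition: 2593/(80*(t + 7)) - 2067/(32*(t + 5)) + 286/(7*(t + 4)) - 275/(48*(t + 3)) + 179/(3360*(t - 3)).
Integrate each term: A/(t−a) contributes A·log|t−a|.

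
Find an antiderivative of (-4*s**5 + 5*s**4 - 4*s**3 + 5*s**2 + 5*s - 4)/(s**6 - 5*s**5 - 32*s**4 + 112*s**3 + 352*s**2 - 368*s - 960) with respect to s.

Factor the denominator: (s - 6)*(s - 5)*(s - 2)*(s + 2)**2*(s + 4).
Partial-fraction decomposition: -79/(30*(s + 4)) + 15081/(12544*(s + 2)) - 123/(224*(s + 2)**2) - 3/(64*(s - 2)) + 1081/(147*(s - 5)) - 12641/(1280*(s - 6)).
Integrate each term; A/(s−a) gives A·log|s−a|; A/(s−a)² gives −A/(s−a).

-12641*log(s - 6)/1280 + 1081*log(s - 5)/147 - 3*log(s - 2)/64 + 15081*log(s + 2)/12544 - 79*log(s + 4)/30 + 123/(224*s + 448) + C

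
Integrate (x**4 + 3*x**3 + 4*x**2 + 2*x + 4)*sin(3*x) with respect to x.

-x**4*cos(3*x)/3 + 4*x**3*sin(3*x)/9 - x**3*cos(3*x) + x**2*sin(3*x) - 8*x**2*cos(3*x)/9 + 16*x*sin(3*x)/27 - 92*cos(3*x)/81 + C

Use integration by parts with u = x**4 + 3*x**3 + 4*x**2 + 2*x + 4, dv = sin(3*x) dx, so v = -cos(3*x)/3.
Apply parts 4 times (tabular method): alternate signs, differentiate u down to 0, integrate dv up.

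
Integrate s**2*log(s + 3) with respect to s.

Use integration by parts with u = log(s + 3), dv = s**2 ds.
Then du = 1/(s + 3) ds and v = s**3/3.

s**3*log(s + 3)/3 - s**3/9 + s**2/2 - 3*s + 9*log(s + 3) + C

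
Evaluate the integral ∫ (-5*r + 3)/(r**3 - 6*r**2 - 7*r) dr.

-3*log(r)/7 - 4*log(r - 7)/7 + log(r + 1) + C

Factor the denominator: r*(r - 7)*(r + 1).
Partial-fraction decomposition: 1/(r + 1) - 4/(7*(r - 7)) - 3/(7*r).
Integrate each term: A/(r−a) contributes A·log|r−a|.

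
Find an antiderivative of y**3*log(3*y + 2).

y**4*log(3*y + 2)/4 - y**4/16 + y**3/18 - y**2/18 + 2*y/27 - 4*log(3*y + 2)/81 + C

Use integration by parts with u = log(3*y + 2), dv = y**3 dy.
Then du = 3/(3*y + 2) dy and v = y**4/4.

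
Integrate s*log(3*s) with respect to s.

s**2*(log(s) + log(3))/2 - s**2/4 + C

Use integration by parts with u = log(3*s), dv = s ds.
Then du = 1/s ds and v = s**2/2.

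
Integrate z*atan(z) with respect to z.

z**2*atan(z)/2 - z/2 + atan(z)/2 + C

Use integration by parts with u = arctan(z), dv = z dz.
Then du = 1/(z**2 + 1) dz.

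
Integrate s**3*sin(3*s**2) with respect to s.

-s**2*cos(3*s**2)/6 + sin(3*s**2)/18 + C

Let u = s², du = 2s ds; rewrite as (1/2)∫ u^1·sin(3u) du.
Now integrate by parts 1 time.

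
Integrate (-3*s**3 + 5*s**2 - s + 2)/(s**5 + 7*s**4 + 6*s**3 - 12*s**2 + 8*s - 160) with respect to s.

-log(s - 2)/84 - 139*log(s + 4)/60 + 507*log(s + 5)/203 - 49*log(s**2 + 4)/580 + 71*atan(s/2)/580 + C

Factor the denominator: (s - 2)*(s + 4)*(s + 5)*(s**2 + 4).
Partial-fraction decomposition: -(49*s - 71)/(290*(s**2 + 4)) + 507/(203*(s + 5)) - 139/(60*(s + 4)) - 1/(84*(s - 2)).
Integrate each term; A/(s−a) gives A·log|s−a|; the (Bs+D)/(s²+p²) term gives a log and an atan.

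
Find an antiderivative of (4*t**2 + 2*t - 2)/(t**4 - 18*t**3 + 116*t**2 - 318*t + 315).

13*log(t - 7)/2 - 27*log(t - 5)/2 + 7*log(t - 3) - 5/(t - 3) + C

Factor the denominator: (t - 7)*(t - 5)*(t - 3)**2.
Partial-fraction decomposition: 7/(t - 3) + 5/(t - 3)**2 - 27/(2*(t - 5)) + 13/(2*(t - 7)).
Integrate each term; A/(t−a) gives A·log|t−a|; A/(t−a)² gives −A/(t−a).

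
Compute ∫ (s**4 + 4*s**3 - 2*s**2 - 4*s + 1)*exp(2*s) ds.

Use integration by parts with u = s**4 + 4*s**3 - 2*s**2 - 4*s + 1, dv = exp(2*s) ds, so v = exp(2*s)/2.
Apply parts 4 times (tabular method): alternate signs, differentiate u down to 0, integrate dv up.

(2*s**4 + 4*s**3 - 10*s**2 + 2*s + 1)*exp(2*s)/4 + C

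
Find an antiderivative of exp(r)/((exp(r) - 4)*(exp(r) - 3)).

Let u = e^r, du = e^r dr.
The integral becomes ∫ du/((u-4)(u-3)); decompose into partial fractions.

log(exp(r) - 4) - log(exp(r) - 3) + C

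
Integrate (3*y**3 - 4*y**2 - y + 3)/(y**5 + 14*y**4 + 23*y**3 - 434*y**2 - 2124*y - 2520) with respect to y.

Factor the denominator: (y - 6)*(y + 2)*(y + 5)*(y + 6)*(y + 7).
Partial-fraction decomposition: -243/(26*(y + 7)) + 261/(16*(y + 6)) - 467/(66*(y + 5)) + 7/(96*(y + 2)) + 167/(4576*(y - 6)).
Integrate each term: A/(y−a) contributes A·log|y−a|.

167*log(y - 6)/4576 + 7*log(y + 2)/96 - 467*log(y + 5)/66 + 261*log(y + 6)/16 - 243*log(y + 7)/26 + C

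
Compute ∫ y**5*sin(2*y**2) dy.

Let u = y², du = 2y dy; rewrite as (1/2)∫ u^2·sin(2u) du.
Now integrate by parts 2 times.

-y**4*cos(2*y**2)/4 + y**2*sin(2*y**2)/4 + cos(2*y**2)/8 + C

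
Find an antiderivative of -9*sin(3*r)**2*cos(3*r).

-sin(3*r)**3 + C

Let u = sin(3*r), so du = (3*cos(3*r)) dr.
Rewriting, the integral becomes -3·∫ u^2 du = -3·u^3/3.
Substituting back, u = sin(3*r).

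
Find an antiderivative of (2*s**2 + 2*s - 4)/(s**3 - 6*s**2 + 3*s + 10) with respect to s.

Factor the denominator: (s - 5)*(s - 2)*(s + 1).
Partial-fraction decomposition: -2/(9*(s + 1)) - 8/(9*(s - 2)) + 28/(9*(s - 5)).
Integrate each term: A/(s−a) contributes A·log|s−a|.

28*log(s - 5)/9 - 8*log(s - 2)/9 - 2*log(s + 1)/9 + C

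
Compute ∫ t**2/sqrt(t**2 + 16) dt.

Substitute t = 4·tan(θ), so dt = 4·sec(θ)^2 dθ and the radical becomes sqrt(t**2 + 16) = 4·sec(θ) by the Pythagorean identity.
Integrate the resulting trig expression in θ, then back-substitute tan(θ) = t/4, sec(θ) = sqrt(t**2 + 16)/4 (absorbing any constant into C).

t*sqrt(t**2 + 16)/2 - 8*log(t + sqrt(t**2 + 16)) + C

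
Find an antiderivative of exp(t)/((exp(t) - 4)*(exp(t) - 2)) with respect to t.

Let u = e^t, du = e^t dt.
The integral becomes ∫ du/((u-2)(u-4)); decompose into partial fractions.

log(exp(t) - 4)/2 - log(exp(t) - 2)/2 + C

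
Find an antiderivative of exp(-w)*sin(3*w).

Let I denote the integral. Integrate by parts with u = sin(3*w), dv = exp(-w) dw, so v = -exp(-w): I = -exp(-w)*sin(3*w) + 3·∫ exp(-w)*cos(3*w) dw.
Apply parts again with u = cos(3*w), dv = exp(-w) dw: ∫ exp(-w)*cos(3*w) dw = -exp(-w)*cos(3*w) − 3·I. Substituting back brings back I: I = -exp(-w)*sin(3*w) - 3*exp(-w)*cos(3*w) − 9·I.
Solving for I: (1 + 9)·I equals the remaining terms, so I = (1/10)·(-exp(-w)*sin(3*w) - 3*exp(-w)*cos(3*w)).

-exp(-w)*sin(3*w)/10 - 3*exp(-w)*cos(3*w)/10 + C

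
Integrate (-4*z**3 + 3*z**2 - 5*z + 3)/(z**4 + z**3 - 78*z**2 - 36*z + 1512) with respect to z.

Factor the denominator: (z - 6)**2*(z + 6)*(z + 7).
Partial-fraction decomposition: -1557/(169*(z + 7)) + 335/(48*(z + 6)) - 14327/(8112*(z - 6)) - 261/(52*(z - 6)**2).
Integrate each term; A/(z−a) gives A·log|z−a|; A/(z−a)² gives −A/(z−a).

-14327*log(z - 6)/8112 + 335*log(z + 6)/48 - 1557*log(z + 7)/169 + 261/(52*z - 312) + C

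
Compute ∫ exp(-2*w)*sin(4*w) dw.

-exp(-2*w)*sin(4*w)/10 - exp(-2*w)*cos(4*w)/5 + C

Let I denote the integral. Integrate by parts with u = sin(4*w), dv = exp(-2*w) dw, so v = -exp(-2*w)/2: I = -exp(-2*w)*sin(4*w)/2 + 2·∫ exp(-2*w)*cos(4*w) dw.
Apply parts again with u = cos(4*w), dv = exp(-2*w) dw: ∫ exp(-2*w)*cos(4*w) dw = -exp(-2*w)*cos(4*w)/2 − 2·I. Substituting back brings back I: I = -exp(-2*w)*sin(4*w)/2 - exp(-2*w)*cos(4*w) − 4·I.
Solving for I: (1 + 4)·I equals the remaining terms, so I = (1/5)·(-exp(-2*w)*sin(4*w)/2 - exp(-2*w)*cos(4*w)).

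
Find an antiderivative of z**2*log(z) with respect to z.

z**3*log(z)/3 - z**3/9 + C

Use integration by parts with u = log(z), dv = z**2 dz.
Then du = 1/z dz and v = z**3/3.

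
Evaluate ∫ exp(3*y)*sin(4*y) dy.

Let I denote the integral. Integrate by parts with u = sin(4*y), dv = exp(3*y) dy, so v = exp(3*y)/3: I = exp(3*y)*sin(4*y)/3 − (4/3)·∫ exp(3*y)*cos(4*y) dy.
Apply parts again with u = cos(4*y), dv = exp(3*y) dy: ∫ exp(3*y)*cos(4*y) dy = exp(3*y)*cos(4*y)/3 + (4/3)·I. Substituting back brings back I: I = exp(3*y)*sin(4*y)/3 - 4*exp(3*y)*cos(4*y)/9 − (16/9)·I.
Solving for I: (1 + 16/9)·I equals the remaining terms, so I = (9/25)·(exp(3*y)*sin(4*y)/3 - 4*exp(3*y)*cos(4*y)/9).

3*exp(3*y)*sin(4*y)/25 - 4*exp(3*y)*cos(4*y)/25 + C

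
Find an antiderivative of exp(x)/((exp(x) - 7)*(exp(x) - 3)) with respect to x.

Let u = e^x, du = e^x dx.
The integral becomes ∫ du/((u-3)(u-7)); decompose into partial fractions.

log(exp(x) - 7)/4 - log(exp(x) - 3)/4 + C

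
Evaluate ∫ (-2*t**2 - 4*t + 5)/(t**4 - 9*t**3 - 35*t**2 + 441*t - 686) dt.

59*log(t - 7)/4900 - 11*log(t - 2)/225 + 65*log(t + 7)/1764 + 121/(70*t - 490) + C

Factor the denominator: (t - 7)**2*(t - 2)*(t + 7).
Partial-fraction decomposition: 65/(1764*(t + 7)) - 11/(225*(t - 2)) + 59/(4900*(t - 7)) - 121/(70*(t - 7)**2).
Integrate each term; A/(t−a) gives A·log|t−a|; A/(t−a)² gives −A/(t−a).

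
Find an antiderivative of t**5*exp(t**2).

(t**4 - 2*t**2 + 2)*exp(t**2)/2 + C

Let u = t², du = 2t dt; rewrite as (1/2)∫ u^2·exp(1u) du.
Now integrate by parts 2 times.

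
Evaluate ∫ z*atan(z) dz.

Use integration by parts with u = arctan(z), dv = z dz.
Then du = 1/(z**2 + 1) dz.

z**2*atan(z)/2 - z/2 + atan(z)/2 + C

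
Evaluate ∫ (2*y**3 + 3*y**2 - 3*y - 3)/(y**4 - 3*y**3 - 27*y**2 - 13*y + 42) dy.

Factor the denominator: (y - 7)*(y - 1)*(y + 2)*(y + 3).
Partial-fraction decomposition: 21/(40*(y + 3)) - 1/(27*(y + 2)) + 1/(72*(y - 1)) + 809/(540*(y - 7)).
Integrate each term: A/(y−a) contributes A·log|y−a|.

809*log(y - 7)/540 + log(y - 1)/72 - log(y + 2)/27 + 21*log(y + 3)/40 + C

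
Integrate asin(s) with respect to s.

s*asin(s) + sqrt(-s**2 + 1) + C

Use integration by parts with u = arcsin(s), dv = ds.
Then du = 1/sqrt(-s**2 + 1) ds.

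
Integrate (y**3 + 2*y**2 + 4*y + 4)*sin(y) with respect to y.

Use integration by parts with u = y**3 + 2*y**2 + 4*y + 4, dv = sin(y) dy, so v = -cos(y).
Apply parts 3 times (tabular method): alternate signs, differentiate u down to 0, integrate dv up.

-y**3*cos(y) + 3*y**2*sin(y) - 2*y**2*cos(y) + 4*y*sin(y) + 2*y*cos(y) - 2*sin(y) + C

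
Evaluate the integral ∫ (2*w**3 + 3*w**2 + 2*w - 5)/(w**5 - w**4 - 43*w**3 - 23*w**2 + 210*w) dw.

Factor the denominator: w*(w - 7)*(w - 2)*(w + 3)*(w + 5).
Partial-fraction decomposition: -19/(84*(w + 5)) + 19/(150*(w + 3)) - 27/(350*(w - 2)) + 421/(2100*(w - 7)) - 1/(42*w).
Integrate each term: A/(w−a) contributes A·log|w−a|.

-log(w)/42 + 421*log(w - 7)/2100 - 27*log(w - 2)/350 + 19*log(w + 3)/150 - 19*log(w + 5)/84 + C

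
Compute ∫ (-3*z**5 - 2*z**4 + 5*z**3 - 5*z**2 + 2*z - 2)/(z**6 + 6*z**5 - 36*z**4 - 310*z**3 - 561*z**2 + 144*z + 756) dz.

Factor the denominator: (z - 7)*(z - 1)*(z + 2)*(z + 3)**2*(z + 6).
Partial-fraction decomposition: -9731/(1638*(z + 6)) + 26801/(7200*(z + 3)) - 379/(120*(z + 3)**2) - 1/(54*(z + 2)) + 5/(2016*(z - 1)) - 53741/(70200*(z - 7)).
Integrate each term; A/(z−a) gives A·log|z−a|; A/(z−a)² gives −A/(z−a).

-53741*log(z - 7)/70200 + 5*log(z - 1)/2016 - log(z + 2)/54 + 26801*log(z + 3)/7200 - 9731*log(z + 6)/1638 + 379/(120*z + 360) + C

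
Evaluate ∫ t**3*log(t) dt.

Use integration by parts with u = log(t), dv = t**3 dt.
Then du = 1/t dt and v = t**4/4.

t**4*log(t)/4 - t**4/16 + C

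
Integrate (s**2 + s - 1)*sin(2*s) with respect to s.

-s**2*cos(2*s)/2 + s*sin(2*s)/2 - s*cos(2*s)/2 + sin(2*s)/4 + 3*cos(2*s)/4 + C

Use integration by parts with u = s**2 + s - 1, dv = sin(2*s) ds, so v = -cos(2*s)/2.
Apply parts 2 times (tabular method): alternate signs, differentiate u down to 0, integrate dv up.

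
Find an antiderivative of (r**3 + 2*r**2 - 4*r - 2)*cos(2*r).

Use integration by parts with u = r**3 + 2*r**2 - 4*r - 2, dv = cos(2*r) dr, so v = sin(2*r)/2.
Apply parts 3 times (tabular method): alternate signs, differentiate u down to 0, integrate dv up.

r**3*sin(2*r)/2 + r**2*sin(2*r) + 3*r**2*cos(2*r)/4 - 11*r*sin(2*r)/4 + r*cos(2*r) - 3*sin(2*r)/2 - 11*cos(2*r)/8 + C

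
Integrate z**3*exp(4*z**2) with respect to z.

Let u = z², du = 2z dz; rewrite as (1/2)∫ u^1·exp(4u) du.
Now integrate by parts 1 time.

(4*z**2 - 1)*exp(4*z**2)/32 + C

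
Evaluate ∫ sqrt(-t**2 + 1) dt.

t*sqrt(-t**2 + 1)/2 + asin(t)/2 + C

Substitute t = sin(θ), so dt = cos(θ) dθ and the radical becomes sqrt(-t**2 + 1) = cos(θ) by the Pythagorean identity.
Integrate the resulting trig expression in θ, then back-substitute θ = asin(t), sin(θ) = t, cos(θ) = sqrt(-t**2 + 1) (absorbing any constant into C).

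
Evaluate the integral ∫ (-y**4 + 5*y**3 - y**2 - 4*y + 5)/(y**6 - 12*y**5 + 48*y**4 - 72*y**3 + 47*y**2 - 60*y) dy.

-log(y)/12 - 2*log(y - 5)/13 - 37*log(y - 4)/68 + 19*log(y - 3)/30 + 327*log(y**2 + 1)/4420 + 101*atan(y)/2210 + C

Factor the denominator: y*(y - 5)*(y - 4)*(y - 3)*(y**2 + 1).
Partial-fraction decomposition: (327*y + 101)/(2210*(y**2 + 1)) + 19/(30*(y - 3)) - 37/(68*(y - 4)) - 2/(13*(y - 5)) - 1/(12*y).
Integrate each term; A/(y−a) gives A·log|y−a|; the (By+D)/(y²+p²) term gives a log and an atan.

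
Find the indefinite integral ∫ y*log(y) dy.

Use integration by parts with u = log(y), dv = y dy.
Then du = 1/y dy and v = y**2/2.

y**2*log(y)/2 - y**2/4 + C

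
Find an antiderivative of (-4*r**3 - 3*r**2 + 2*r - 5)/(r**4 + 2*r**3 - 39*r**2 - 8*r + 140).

-95*log(r - 5)/42 + 5*log(r - 2)/12 + 11*log(r + 2)/140 - 67*log(r + 7)/30 + C

Factor the denominator: (r - 5)*(r - 2)*(r + 2)*(r + 7).
Partial-fraction decomposition: -67/(30*(r + 7)) + 11/(140*(r + 2)) + 5/(12*(r - 2)) - 95/(42*(r - 5)).
Integrate each term: A/(r−a) contributes A·log|r−a|.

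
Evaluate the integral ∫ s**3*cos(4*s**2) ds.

Let u = s², du = 2s ds; rewrite as (1/2)∫ u^1·cos(4u) du.
Now integrate by parts 1 time.

s**2*sin(4*s**2)/8 + cos(4*s**2)/32 + C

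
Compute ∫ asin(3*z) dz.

z*asin(3*z) + sqrt(-9*z**2 + 1)/3 + C

Use integration by parts with u = arcsin(3*z), dv = dz.
Then du = 3/sqrt(-9*z**2 + 1) dz.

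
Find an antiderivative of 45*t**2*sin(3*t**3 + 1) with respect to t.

-5*cos(3*t**3 + 1) + C

Let u = 3*t**3 + 1, so du = (9*t**2) dt.
Rewriting, the integral becomes 5·∫ sin(u) du = 5·-cos(u).
Substituting back, u = 3*t**3 + 1.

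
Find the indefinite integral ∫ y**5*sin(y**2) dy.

Let u = y², du = 2y dy; rewrite as (1/2)∫ u^2·sin(1u) du.
Now integrate by parts 2 times.

-y**4*cos(y**2)/2 + y**2*sin(y**2) + cos(y**2) + C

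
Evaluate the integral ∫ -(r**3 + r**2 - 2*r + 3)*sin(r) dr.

r**3*cos(r) - 3*r**2*sin(r) + r**2*cos(r) - 2*r*sin(r) - 8*r*cos(r) + 8*sin(r) + cos(r) + C

Use integration by parts with u = r**3 + r**2 - 2*r + 3, dv = -sin(r) dr, so v = cos(r).
Apply parts 3 times (tabular method): alternate signs, differentiate u down to 0, integrate dv up.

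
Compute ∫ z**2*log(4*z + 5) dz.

Use integration by parts with u = log(4*z + 5), dv = z**2 dz.
Then du = 4/(4*z + 5) dz and v = z**3/3.

z**3*log(4*z + 5)/3 - z**3/9 + 5*z**2/24 - 25*z/48 + 125*log(4*z + 5)/192 + C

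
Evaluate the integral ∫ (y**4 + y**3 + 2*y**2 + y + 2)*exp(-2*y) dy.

(-4*y**4 - 12*y**3 - 26*y**2 - 30*y - 23)*exp(-2*y)/8 + C

Use integration by parts with u = y**4 + y**3 + 2*y**2 + y + 2, dv = exp(-2*y) dy, so v = -exp(-2*y)/2.
Apply parts 4 times (tabular method): alternate signs, differentiate u down to 0, integrate dv up.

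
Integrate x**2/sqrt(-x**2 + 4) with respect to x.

-x*sqrt(-x**2 + 4)/2 + 2*asin(x/2) + C

Substitute x = 2·sin(θ), so dx = 2·cos(θ) dθ and the radical becomes sqrt(-x**2 + 4) = 2·cos(θ) by the Pythagorean identity.
Integrate the resulting trig expression in θ, then back-substitute θ = asin(x/2), sin(θ) = x/2, cos(θ) = sqrt(-x**2 + 4)/2 (absorbing any constant into C).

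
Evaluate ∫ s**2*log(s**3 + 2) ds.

s**3*log(s**3 + 2)/3 - s**3/3 + 2*log(s**3 + 2)/3 + C

Let u = s**3 + 2, so du = (3*s**2) ds.
The integral becomes (1/3)·∫ log(u) du; integrate by parts with u′=log(u), dv′=du.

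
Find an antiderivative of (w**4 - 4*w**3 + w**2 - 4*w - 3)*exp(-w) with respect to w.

Use integration by parts with u = w**4 - 4*w**3 + w**2 - 4*w - 3, dv = exp(-w) dw, so v = -exp(-w).
Apply parts 4 times (tabular method): alternate signs, differentiate u down to 0, integrate dv up.

(-w**4 - w**2 + 2*w + 5)*exp(-w) + C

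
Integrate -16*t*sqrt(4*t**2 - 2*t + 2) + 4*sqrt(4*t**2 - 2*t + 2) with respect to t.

Let u = 4*t**2 - 2*t + 2, so du = (8*t - 2) dt.
Rewriting, the integral becomes -2·∫ √u du = -2·(2/3)u^(3/2).
Substituting back, u = 4*t**2 - 2*t + 2.

-4*(4*t**2 - 2*t + 2)**(3/2)/3 + C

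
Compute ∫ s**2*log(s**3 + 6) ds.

Let u = s**3 + 6, so du = (3*s**2) ds.
The integral becomes (1/3)·∫ log(u) du; integrate by parts with u′=log(u), dv′=du.

s**3*log(s**3 + 6)/3 - s**3/3 + 2*log(s**3 + 6) + C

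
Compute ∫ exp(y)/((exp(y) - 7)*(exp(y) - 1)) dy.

log(exp(y) - 7)/6 - log(exp(y) - 1)/6 + C

Let u = e^y, du = e^y dy.
The integral becomes ∫ du/((u-1)(u-7)); decompose into partial fractions.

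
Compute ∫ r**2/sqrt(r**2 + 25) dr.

r*sqrt(r**2 + 25)/2 - 25*log(r + sqrt(r**2 + 25))/2 + C

Substitute r = 5·tan(θ), so dr = 5·sec(θ)^2 dθ and the radical becomes sqrt(r**2 + 25) = 5·sec(θ) by the Pythagorean identity.
Integrate the resulting trig expression in θ, then back-substitute tan(θ) = r/5, sec(θ) = sqrt(r**2 + 25)/5 (absorbing any constant into C).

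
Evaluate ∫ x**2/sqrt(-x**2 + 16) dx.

-x*sqrt(-x**2 + 16)/2 + 8*asin(x/4) + C

Substitute x = 4·sin(θ), so dx = 4·cos(θ) dθ and the radical becomes sqrt(-x**2 + 16) = 4·cos(θ) by the Pythagorean identity.
Integrate the resulting trig expression in θ, then back-substitute θ = asin(x/4), sin(θ) = x/4, cos(θ) = sqrt(-x**2 + 16)/4 (absorbing any constant into C).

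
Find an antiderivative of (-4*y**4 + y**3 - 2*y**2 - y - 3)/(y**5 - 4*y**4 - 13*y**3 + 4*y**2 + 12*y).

Factor the denominator: y*(y - 6)*(y - 1)*(y + 1)*(y + 2).
Partial-fraction decomposition: -27/(16*(y + 2)) + 9/(14*(y + 1)) + 3/(10*(y - 1)) - 1683/(560*(y - 6)) - 1/(4*y).
Integrate each term: A/(y−a) contributes A·log|y−a|.

-log(y)/4 - 1683*log(y - 6)/560 + 3*log(y - 1)/10 + 9*log(y + 1)/14 - 27*log(y + 2)/16 + C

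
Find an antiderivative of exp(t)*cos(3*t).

3*exp(t)*sin(3*t)/10 + exp(t)*cos(3*t)/10 + C

Let I denote the integral. Integrate by parts with u = cos(3*t), dv = exp(t) dt, so v = exp(t): I = exp(t)*cos(3*t) + 3·∫ exp(t)*sin(3*t) dt.
Apply parts again with u = sin(3*t), dv = exp(t) dt: ∫ exp(t)*sin(3*t) dt = exp(t)*sin(3*t) − 3·I. Substituting back brings back I: I = 3*exp(t)*sin(3*t) + exp(t)*cos(3*t) − 9·I.
Solving for I: (1 + 9)·I equals the remaining terms, so I = (1/10)·(3*exp(t)*sin(3*t) + exp(t)*cos(3*t)).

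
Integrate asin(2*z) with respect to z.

z*asin(2*z) + sqrt(-4*z**2 + 1)/2 + C

Use integration by parts with u = arcsin(2*z), dv = dz.
Then du = 2/sqrt(-4*z**2 + 1) dz.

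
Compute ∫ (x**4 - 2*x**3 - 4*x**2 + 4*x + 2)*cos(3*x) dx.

x**4*sin(3*x)/3 - 2*x**3*sin(3*x)/3 + 4*x**3*cos(3*x)/9 - 16*x**2*sin(3*x)/9 - 2*x**2*cos(3*x)/3 + 16*x*sin(3*x)/9 - 32*x*cos(3*x)/27 + 86*sin(3*x)/81 + 16*cos(3*x)/27 + C

Use integration by parts with u = x**4 - 2*x**3 - 4*x**2 + 4*x + 2, dv = cos(3*x) dx, so v = sin(3*x)/3.
Apply parts 4 times (tabular method): alternate signs, differentiate u down to 0, integrate dv up.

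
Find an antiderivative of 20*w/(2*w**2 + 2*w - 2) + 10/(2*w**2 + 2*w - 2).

Let u = 2*w**2 + 2*w - 2, so du = (4*w + 2) dw.
Rewriting, the integral becomes 5·∫ 1/u du = 5·log(u).
Substituting back, u = 2*w**2 + 2*w - 2.

5*log(2*w**2 + 2*w - 2) + C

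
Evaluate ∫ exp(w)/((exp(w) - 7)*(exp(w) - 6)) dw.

log(exp(w) - 7) - log(exp(w) - 6) + C

Let u = e^w, du = e^w dw.
The integral becomes ∫ du/((u-7)(u-6)); decompose into partial fractions.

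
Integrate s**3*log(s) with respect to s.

s**4*log(s)/4 - s**4/16 + C

Use integration by parts with u = log(s), dv = s**3 ds.
Then du = 1/s ds and v = s**4/4.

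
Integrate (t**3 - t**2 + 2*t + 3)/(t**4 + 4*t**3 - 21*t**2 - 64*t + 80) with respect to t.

59*log(t - 4)/216 - log(t - 1)/18 - 17*log(t + 4)/8 + 157*log(t + 5)/54 + C

Factor the denominator: (t - 4)*(t - 1)*(t + 4)*(t + 5).
Partial-fraction decomposition: 157/(54*(t + 5)) - 17/(8*(t + 4)) - 1/(18*(t - 1)) + 59/(216*(t - 4)).
Integrate each term: A/(t−a) contributes A·log|t−a|.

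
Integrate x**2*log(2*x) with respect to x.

Use integration by parts with u = log(2*x), dv = x**2 dx.
Then du = 1/x dx and v = x**3/3.

x**3*(log(x) + log(2))/3 - x**3/9 + C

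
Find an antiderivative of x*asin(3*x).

Use integration by parts with u = arcsin(3*x), dv = x dx.
Then du = 3/sqrt(-9*x**2 + 1) dx.

x**2*asin(3*x)/2 + x*sqrt(-9*x**2 + 1)/12 - asin(3*x)/36 + C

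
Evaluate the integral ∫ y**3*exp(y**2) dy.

(y**2 - 1)*exp(y**2)/2 + C

Let u = y², du = 2y dy; rewrite as (1/2)∫ u^1·exp(1u) du.
Now integrate by parts 1 time.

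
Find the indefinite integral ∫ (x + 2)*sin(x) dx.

-x*cos(x) + sin(x) - 2*cos(x) + C

Use integration by parts with u = x + 2, dv = sin(x) dx, so v = -cos(x).
Apply parts 1 times (tabular method): alternate signs, differentiate u down to 0, integrate dv up.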